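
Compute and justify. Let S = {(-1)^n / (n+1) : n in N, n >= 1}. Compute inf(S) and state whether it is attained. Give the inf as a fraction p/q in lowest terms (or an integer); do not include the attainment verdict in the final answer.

Analysis:
- Values: -1/2, 1/3, -1/4, 1/5, -1/6, ...
- Positive terms (even n): 1/(2+1), 1/(4+1), ... decreasing -> max = 1/3 (n=2).
- Negative terms (odd n): -1/(1+1), -1/(3+1), ... increasing -> min = -1/2 (n=1).
- So sup = 1/3 (attained at n=2); inf = -1/2 (attained at n=1).
Conclusion: inf(S) = -1/2, attained in S.

-1/2


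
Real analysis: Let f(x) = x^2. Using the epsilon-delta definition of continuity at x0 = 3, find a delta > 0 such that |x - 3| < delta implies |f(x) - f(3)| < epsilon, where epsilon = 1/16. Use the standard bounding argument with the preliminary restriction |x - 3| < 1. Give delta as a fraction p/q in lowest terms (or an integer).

Factor: |x^2 - (3)^2| = |x - 3| * |x + 3|.
Impose |x - 3| < 1 first. Then |x + 3| = |(x - 3) + 2*(3)| <= |x - 3| + 2*|3| < 1 + 6 = 7.
So |x^2 - (3)^2| < delta * 7.
We need delta * 7 <= 1/16, i.e. delta <= 1/16/7 = 1/112.
Since 1/112 < 1, this is tighter than 1; take delta = 1/112.
So delta = 1/112 works.

1/112


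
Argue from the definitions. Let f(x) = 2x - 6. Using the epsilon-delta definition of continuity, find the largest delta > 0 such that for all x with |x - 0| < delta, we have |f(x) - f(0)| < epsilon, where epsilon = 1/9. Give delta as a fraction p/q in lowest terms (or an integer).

We compute f(0) = 2*(0) - 6 = -6.
|f(x) - f(0)| = |2x - 6 - (-6)| = |2(x - 0)| = 2|x - 0|.
We need 2|x - 0| < 1/9, i.e. |x - 0| < 1/9 / 2 = 1/18.
So any delta <= 1/18 works. Conversely, if delta > 1/18, then x = 0 + 1/18 satisfies |x - 0| = 1/18 < delta but |f(x) - f(0)| = 2 * 1/18 = 1/9, which is not < 1/9; so no larger delta works.
Hence the largest such delta is 1/18.

1/18


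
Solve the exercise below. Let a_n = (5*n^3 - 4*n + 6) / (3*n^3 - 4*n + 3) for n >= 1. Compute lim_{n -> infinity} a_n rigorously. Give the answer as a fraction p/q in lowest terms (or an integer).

Divide numerator and denominator by n^3, the highest power:
numerator / n^3 = 5 - 4/n^2 + 6/n^3
denominator / n^3 = 3 - 4/n^2 + 3/n^3
As n -> infinity, all terms of the form c/n^k (k >= 1) tend to 0.
So numerator / n^3 -> 5 and denominator / n^3 -> 3.
Therefore lim a_n = 5/3.

5/3


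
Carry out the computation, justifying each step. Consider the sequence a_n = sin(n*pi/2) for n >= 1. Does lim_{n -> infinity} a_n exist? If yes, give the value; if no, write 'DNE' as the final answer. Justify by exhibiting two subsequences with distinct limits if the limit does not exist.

Examine the behaviour of a_n along subsequences.
a_{4k+1} = sin(pi/2 + 2k*pi) = 1 -> 1. a_{4k+3} = sin(3pi/2 + 2k*pi) = -1 -> -1.
Since these two subsequential limits are 1 and -1, distinct, the full sequence cannot converge (a convergent sequence has all subsequences tending to the same limit). So lim a_n does not exist.

DNE


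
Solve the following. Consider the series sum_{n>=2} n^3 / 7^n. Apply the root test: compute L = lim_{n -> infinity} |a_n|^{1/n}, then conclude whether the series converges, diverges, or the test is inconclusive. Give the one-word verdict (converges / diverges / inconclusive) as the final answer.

Let a_n denote the general term. Form |a_n|^(1/n) and simplify:
|a_n|^(1/n) = n^(3/n)/7
Take the limit as n -> infinity: L = 1/7.
Since L = 1/7 < 1, the root test implies convergence.

converges


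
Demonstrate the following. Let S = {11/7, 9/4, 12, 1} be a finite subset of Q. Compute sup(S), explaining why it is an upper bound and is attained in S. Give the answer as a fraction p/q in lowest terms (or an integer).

S is finite, so sup(S) = max(S).
Sorted decreasing:
12, 9/4, 11/7, 1
The extremum is 12.
For every x in S, x <= 12. And 12 is in S, so it is attained.
Therefore sup(S) = 12.

12


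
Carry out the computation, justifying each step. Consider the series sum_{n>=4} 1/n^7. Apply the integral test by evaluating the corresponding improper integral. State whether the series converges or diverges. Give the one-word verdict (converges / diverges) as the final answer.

Let f(x) = x^(-7). Then f is positive, continuous, and decreasing on [4, infinity), so the integral test applies.
Compute the improper integral int_{4}^infinity f(x) dx:
  antiderivative F(x) = -1/(6*x^6).
  As x -> infinity, F(x) -> 0 (since p = 7 > 1).
  So int = F(infinity) - F(4) = 0 - (-1/24576) = 1/24576.
  Finite, so by the integral test, the series converges.

converges


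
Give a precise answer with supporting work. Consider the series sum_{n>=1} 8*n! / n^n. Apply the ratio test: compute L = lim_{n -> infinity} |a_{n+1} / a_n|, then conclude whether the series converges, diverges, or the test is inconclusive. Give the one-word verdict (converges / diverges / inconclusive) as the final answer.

Let a_n denote the general term. Form the ratio a_{n+1}/a_n and simplify:
a_{n+1}/a_n = (n/(n + 1))^n
Take the limit as n -> infinity: L = exp(-1).
Since L = exp(-1) < 1, the ratio test implies the series converges.

converges


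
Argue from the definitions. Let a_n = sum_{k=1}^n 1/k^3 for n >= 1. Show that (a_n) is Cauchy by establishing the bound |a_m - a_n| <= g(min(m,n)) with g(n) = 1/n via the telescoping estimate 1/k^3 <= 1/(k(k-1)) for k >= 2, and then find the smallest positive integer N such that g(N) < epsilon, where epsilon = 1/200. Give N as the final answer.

For m > n >= 1: |a_m - a_n| = sum_{k=n+1}^m 1/k^3.
Use 1/k^3 <= 1/(k(k-1)) = 1/(k-1) - 1/k for k >= 2 (which holds since k^3 >= k^2 >= k(k-1) for k >= 2):
sum_{k=n+1}^m 1/k^3 <= sum_{k=n+1}^m (1/(k-1) - 1/k) = 1/n - 1/m <= 1/n.
By symmetry the same bound holds with n,m swapped, so |a_m - a_n| <= 1/min(m,n) = g(min(m,n)). Since g(n) -> 0, (a_n) is Cauchy.
Now solve g(N) < 1/200: 1/N < 1/200 <=> N > 1/(1/200) = 200.
The smallest integer strictly greater than 200 is N = 201.
Check: g(201) = 1/201 < 1/200; g(200) = 1/200 >= 1/200. So N = 201.

201


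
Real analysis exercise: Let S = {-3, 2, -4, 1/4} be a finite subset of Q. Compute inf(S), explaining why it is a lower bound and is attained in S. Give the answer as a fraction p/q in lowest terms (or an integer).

S is finite, so inf(S) = min(S).
Sorted increasing:
-4, -3, 1/4, 2
The extremum is -4.
For every x in S, x >= -4. And -4 is in S, so it is attained.
Therefore inf(S) = -4.

-4


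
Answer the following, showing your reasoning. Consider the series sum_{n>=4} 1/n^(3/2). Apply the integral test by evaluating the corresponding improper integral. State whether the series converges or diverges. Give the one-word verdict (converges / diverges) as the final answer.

Let f(x) = x^(-3/2). Then f is positive, continuous, and decreasing on [4, infinity), so the integral test applies.
Compute the improper integral int_{4}^infinity f(x) dx:
  antiderivative F(x) = -2/sqrt(x).
  As x -> infinity, F(x) -> 0 (since p = 3/2 > 1).
  So int = F(infinity) - F(4) = 0 - (-1) = 1.
  Finite, so by the integral test, the series converges.

converges


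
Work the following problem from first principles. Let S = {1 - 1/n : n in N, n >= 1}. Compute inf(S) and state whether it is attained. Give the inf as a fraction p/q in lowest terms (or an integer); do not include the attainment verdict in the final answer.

Analysis:
- Values: 0, 1/2, 2/3, 3/4, ... strictly increasing.
- Minimum is 0 (n=1); inf = 0 (attained).
- 1 - 1/n -> 1 from below; sup = 1, not attained.
Conclusion: inf(S) = 0, attained in S.

0


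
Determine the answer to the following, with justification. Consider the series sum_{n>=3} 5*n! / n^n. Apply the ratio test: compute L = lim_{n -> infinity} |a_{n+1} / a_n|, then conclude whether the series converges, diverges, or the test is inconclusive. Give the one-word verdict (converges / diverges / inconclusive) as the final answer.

Let a_n denote the general term. Form the ratio a_{n+1}/a_n and simplify:
a_{n+1}/a_n = (n/(n + 1))^n
Take the limit as n -> infinity: L = exp(-1).
Since L = exp(-1) < 1, the ratio test implies the series converges.

converges


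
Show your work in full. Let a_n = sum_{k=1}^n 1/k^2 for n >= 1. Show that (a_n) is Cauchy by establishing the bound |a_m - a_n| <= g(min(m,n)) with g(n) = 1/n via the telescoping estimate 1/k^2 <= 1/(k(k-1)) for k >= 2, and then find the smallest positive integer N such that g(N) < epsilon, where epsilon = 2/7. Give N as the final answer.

For m > n >= 1: |a_m - a_n| = sum_{k=n+1}^m 1/k^2.
Use 1/k^2 <= 1/(k(k-1)) = 1/(k-1) - 1/k for k >= 2:
sum_{k=n+1}^m 1/k^2 <= sum_{k=n+1}^m (1/(k-1) - 1/k) = 1/n - 1/m <= 1/n.
By symmetry the same bound holds with n,m swapped, so |a_m - a_n| <= 1/min(m,n) = g(min(m,n)). Since g(n) -> 0, (a_n) is Cauchy.
Now solve g(N) < 2/7: 1/N < 2/7 <=> N > 1/(2/7) = 7/2.
The smallest integer strictly greater than 7/2 is N = 4.
Check: g(4) = 1/4 < 2/7; g(3) = 1/3 >= 2/7. So N = 4.

4


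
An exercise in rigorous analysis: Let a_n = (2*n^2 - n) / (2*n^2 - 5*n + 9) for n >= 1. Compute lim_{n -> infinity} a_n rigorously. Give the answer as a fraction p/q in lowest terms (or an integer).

Divide numerator and denominator by n^2, the highest power:
numerator / n^2 = 2 - 1/n
denominator / n^2 = 2 - 5/n + 9/n^2
As n -> infinity, all terms of the form c/n^k (k >= 1) tend to 0.
So numerator / n^2 -> 2 and denominator / n^2 -> 2.
Therefore lim a_n = 1.

1


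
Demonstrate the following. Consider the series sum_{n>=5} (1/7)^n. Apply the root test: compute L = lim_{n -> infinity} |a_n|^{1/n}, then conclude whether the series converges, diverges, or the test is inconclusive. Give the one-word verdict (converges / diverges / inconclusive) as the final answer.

Let a_n denote the general term. Form |a_n|^(1/n) and simplify:
|a_n|^(1/n) = 1/7
Take the limit as n -> infinity: L = 1/7.
Since L = 1/7 < 1, the root test implies convergence.

converges


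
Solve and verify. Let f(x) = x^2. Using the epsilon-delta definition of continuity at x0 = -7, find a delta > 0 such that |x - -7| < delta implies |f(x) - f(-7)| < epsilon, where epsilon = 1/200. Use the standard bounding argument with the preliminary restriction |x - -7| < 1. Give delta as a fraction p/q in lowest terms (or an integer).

Factor: |x^2 - (-7)^2| = |x - -7| * |x + -7|.
Impose |x - -7| < 1 first. Then |x + -7| = |(x - -7) + 2*(-7)| <= |x - -7| + 2*|-7| < 1 + 14 = 15.
So |x^2 - (-7)^2| < delta * 15.
We need delta * 15 <= 1/200, i.e. delta <= 1/200/15 = 1/3000.
Since 1/3000 < 1, this is tighter than 1; take delta = 1/3000.
So delta = 1/3000 works.

1/3000


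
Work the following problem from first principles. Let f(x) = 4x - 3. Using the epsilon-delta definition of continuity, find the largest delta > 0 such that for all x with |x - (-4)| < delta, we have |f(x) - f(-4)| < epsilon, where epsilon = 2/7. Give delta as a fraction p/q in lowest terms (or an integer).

We compute f(-4) = 4*(-4) - 3 = -19.
|f(x) - f(-4)| = |4x - 3 - (-19)| = |4(x - (-4))| = 4|x - (-4)|.
We need 4|x - (-4)| < 2/7, i.e. |x - (-4)| < 2/7 / 4 = 1/14.
So any delta <= 1/14 works. Conversely, if delta > 1/14, then x = -4 + 1/14 satisfies |x - (-4)| = 1/14 < delta but |f(x) - f(-4)| = 4 * 1/14 = 2/7, which is not < 2/7; so no larger delta works.
Hence the largest such delta is 1/14.

1/14


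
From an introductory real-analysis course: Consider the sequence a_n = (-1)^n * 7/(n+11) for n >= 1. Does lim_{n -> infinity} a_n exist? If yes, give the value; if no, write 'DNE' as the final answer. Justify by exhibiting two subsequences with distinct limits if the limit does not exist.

Examine the behaviour of a_n along subsequences.
Even-n subsequence a_{2k} = 7/(2k+11) -> 0. Odd-n subsequence a_{2k+1} = -7/(2k+12) -> 0. Both tend to 0, which suggests the limit is 0; verify directly.
|a_n - 0| = 7/(n+11) < 7/n for every n >= 1.
Given epsilon > 0, choose a positive integer N > 7/epsilon. Then for all n >= N, |a_n| < 7/n <= 7/N < epsilon.
So by the definition of the limit, lim a_n exists and equals 0.

0


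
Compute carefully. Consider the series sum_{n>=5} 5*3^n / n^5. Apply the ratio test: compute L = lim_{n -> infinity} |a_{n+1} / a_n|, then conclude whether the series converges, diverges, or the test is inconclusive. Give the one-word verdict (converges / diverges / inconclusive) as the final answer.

Let a_n denote the general term. Form the ratio a_{n+1}/a_n and simplify:
a_{n+1}/a_n = 3*n^5/(n + 1)^5
Take the limit as n -> infinity: L = 3.
Since L = 3 > 1 (or L = infinity), the ratio test implies the series diverges.

diverges


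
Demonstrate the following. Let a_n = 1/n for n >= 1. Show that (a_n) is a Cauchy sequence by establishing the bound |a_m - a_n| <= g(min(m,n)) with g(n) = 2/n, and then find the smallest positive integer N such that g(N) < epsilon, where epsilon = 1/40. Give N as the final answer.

For any m, n >= 1, by the triangle inequality:
|a_m - a_n| = |1/m - 1/n| <= 1/m + 1/n <= 2/min(m,n).
So g(n) = 2/n bounds the Cauchy difference. Since g(n) -> 0, (a_n) is Cauchy.
Now solve g(N) < 1/40: 2/N < 1/40 <=> N > 2 / (1/40) = 80.
The smallest integer strictly greater than 80 is N = 81.
Check: g(81) = 2/81 = 2/81 < 1/40; g(80) = 1/40 >= 1/40. So N = 81.

81


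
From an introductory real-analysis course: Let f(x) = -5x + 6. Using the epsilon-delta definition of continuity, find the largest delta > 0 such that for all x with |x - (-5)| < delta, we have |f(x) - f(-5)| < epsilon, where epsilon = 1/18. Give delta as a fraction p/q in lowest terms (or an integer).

We compute f(-5) = -5*(-5) + 6 = 31.
|f(x) - f(-5)| = |-5x + 6 - (31)| = |-5(x - (-5))| = 5|x - (-5)|.
We need 5|x - (-5)| < 1/18, i.e. |x - (-5)| < 1/18 / 5 = 1/90.
So any delta <= 1/90 works. Conversely, if delta > 1/90, then x = -5 + 1/90 satisfies |x - (-5)| = 1/90 < delta but |f(x) - f(-5)| = 5 * 1/90 = 1/18, which is not < 1/18; so no larger delta works.
Hence the largest such delta is 1/90.

1/90


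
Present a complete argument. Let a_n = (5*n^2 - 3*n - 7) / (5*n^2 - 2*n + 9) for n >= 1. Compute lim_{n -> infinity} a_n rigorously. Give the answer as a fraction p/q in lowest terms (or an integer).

Divide numerator and denominator by n^2, the highest power:
numerator / n^2 = 5 - 3/n - 7/n^2
denominator / n^2 = 5 - 2/n + 9/n^2
As n -> infinity, all terms of the form c/n^k (k >= 1) tend to 0.
So numerator / n^2 -> 5 and denominator / n^2 -> 5.
Therefore lim a_n = 1.

1


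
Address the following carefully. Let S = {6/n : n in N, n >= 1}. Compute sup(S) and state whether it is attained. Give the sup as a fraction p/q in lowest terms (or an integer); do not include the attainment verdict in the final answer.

Analysis:
- Values: 6, 3, 2, 3/2, ... strictly decreasing.
- The maximum is 6 (n=1); sup = 6 (attained).
- The set is bounded below by 0; 6/n -> 0 so 0 is the greatest lower bound.
- 0 is not in the set, so inf = 0 is not attained.
Conclusion: sup(S) = 6, attained in S.

6


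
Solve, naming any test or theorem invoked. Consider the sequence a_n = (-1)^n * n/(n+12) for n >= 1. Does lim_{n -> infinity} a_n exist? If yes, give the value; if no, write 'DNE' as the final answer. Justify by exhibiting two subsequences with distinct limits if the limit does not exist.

Examine the behaviour of a_n along subsequences.
a_{2k} = 2k/(2k+12) -> 1. a_{2k+1} = -(2k+1)/(2k+13) -> -1.
Since these two subsequential limits are 1 and -1, distinct, the full sequence cannot converge (a convergent sequence has all subsequences tending to the same limit). So lim a_n does not exist.

DNE


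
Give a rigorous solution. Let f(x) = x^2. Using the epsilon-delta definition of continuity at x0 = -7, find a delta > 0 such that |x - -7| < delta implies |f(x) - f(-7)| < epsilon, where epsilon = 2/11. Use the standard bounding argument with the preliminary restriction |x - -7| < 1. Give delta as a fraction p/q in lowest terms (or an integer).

Factor: |x^2 - (-7)^2| = |x - -7| * |x + -7|.
Impose |x - -7| < 1 first. Then |x + -7| = |(x - -7) + 2*(-7)| <= |x - -7| + 2*|-7| < 1 + 14 = 15.
So |x^2 - (-7)^2| < delta * 15.
We need delta * 15 <= 2/11, i.e. delta <= 2/11/15 = 2/165.
Since 2/165 < 1, this is tighter than 1; take delta = 2/165.
So delta = 2/165 works.

2/165


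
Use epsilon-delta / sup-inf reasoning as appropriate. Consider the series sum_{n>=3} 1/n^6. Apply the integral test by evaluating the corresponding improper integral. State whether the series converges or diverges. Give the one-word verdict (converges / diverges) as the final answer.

Let f(x) = x^(-6). Then f is positive, continuous, and decreasing on [3, infinity), so the integral test applies.
Compute the improper integral int_{3}^infinity f(x) dx:
  antiderivative F(x) = -1/(5*x^5).
  As x -> infinity, F(x) -> 0 (since p = 6 > 1).
  So int = F(infinity) - F(3) = 0 - (-1/1215) = 1/1215.
  Finite, so by the integral test, the series converges.

converges


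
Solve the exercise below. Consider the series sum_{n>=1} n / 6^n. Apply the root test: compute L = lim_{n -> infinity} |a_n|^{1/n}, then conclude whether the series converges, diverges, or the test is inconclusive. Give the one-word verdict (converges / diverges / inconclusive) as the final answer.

Let a_n denote the general term. Form |a_n|^(1/n) and simplify:
|a_n|^(1/n) = n^(1/n)/6
Take the limit as n -> infinity: L = 1/6.
Since L = 1/6 < 1, the root test implies convergence.

converges


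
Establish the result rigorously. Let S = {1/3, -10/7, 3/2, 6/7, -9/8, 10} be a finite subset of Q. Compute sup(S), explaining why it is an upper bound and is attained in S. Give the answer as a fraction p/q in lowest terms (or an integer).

S is finite, so sup(S) = max(S).
Sorted decreasing:
10, 3/2, 6/7, 1/3, -9/8, -10/7
The extremum is 10.
For every x in S, x <= 10. And 10 is in S, so it is attained.
Therefore sup(S) = 10.

10


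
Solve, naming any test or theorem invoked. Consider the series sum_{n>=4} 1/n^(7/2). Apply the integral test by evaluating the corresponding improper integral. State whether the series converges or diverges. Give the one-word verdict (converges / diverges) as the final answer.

Let f(x) = x^(-7/2). Then f is positive, continuous, and decreasing on [4, infinity), so the integral test applies.
Compute the improper integral int_{4}^infinity f(x) dx:
  antiderivative F(x) = -2/(5*x^(5/2)).
  As x -> infinity, F(x) -> 0 (since p = 7/2 > 1).
  So int = F(infinity) - F(4) = 0 - (-1/80) = 1/80.
  Finite, so by the integral test, the series converges.

converges


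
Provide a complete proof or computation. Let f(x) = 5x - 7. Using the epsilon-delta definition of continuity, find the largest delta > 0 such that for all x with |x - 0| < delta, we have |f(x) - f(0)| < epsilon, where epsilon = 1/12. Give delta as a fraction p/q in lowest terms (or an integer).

We compute f(0) = 5*(0) - 7 = -7.
|f(x) - f(0)| = |5x - 7 - (-7)| = |5(x - 0)| = 5|x - 0|.
We need 5|x - 0| < 1/12, i.e. |x - 0| < 1/12 / 5 = 1/60.
So any delta <= 1/60 works. Conversely, if delta > 1/60, then x = 0 + 1/60 satisfies |x - 0| = 1/60 < delta but |f(x) - f(0)| = 5 * 1/60 = 1/12, which is not < 1/12; so no larger delta works.
Hence the largest such delta is 1/60.

1/60


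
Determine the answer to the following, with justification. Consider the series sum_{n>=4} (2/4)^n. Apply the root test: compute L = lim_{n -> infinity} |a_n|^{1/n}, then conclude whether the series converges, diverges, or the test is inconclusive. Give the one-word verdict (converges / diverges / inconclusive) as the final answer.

Let a_n denote the general term. Form |a_n|^(1/n) and simplify:
|a_n|^(1/n) = 1/2
Take the limit as n -> infinity: L = 1/2.
Since L = 1/2 < 1, the root test implies convergence.

converges


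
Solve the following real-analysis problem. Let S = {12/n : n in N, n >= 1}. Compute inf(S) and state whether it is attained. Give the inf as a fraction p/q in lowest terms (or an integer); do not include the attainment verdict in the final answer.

Analysis:
- Values: 12, 6, 4, 3, ... strictly decreasing.
- The maximum is 12 (n=1); sup = 12 (attained).
- The set is bounded below by 0; 12/n -> 0 so 0 is the greatest lower bound.
- 0 is not in the set, so inf = 0 is not attained.
Conclusion: inf(S) = 0, not attained in S.

0


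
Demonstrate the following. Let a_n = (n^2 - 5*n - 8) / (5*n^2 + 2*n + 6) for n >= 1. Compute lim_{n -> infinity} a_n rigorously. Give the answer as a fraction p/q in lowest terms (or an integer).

Divide numerator and denominator by n^2, the highest power:
numerator / n^2 = 1 - 5/n - 8/n^2
denominator / n^2 = 5 + 2/n + 6/n^2
As n -> infinity, all terms of the form c/n^k (k >= 1) tend to 0.
So numerator / n^2 -> 1 and denominator / n^2 -> 5.
Therefore lim a_n = 1/5.

1/5


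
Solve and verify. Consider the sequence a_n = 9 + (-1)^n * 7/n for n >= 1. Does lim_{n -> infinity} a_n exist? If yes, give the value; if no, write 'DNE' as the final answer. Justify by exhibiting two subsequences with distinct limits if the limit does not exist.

Examine the behaviour of a_n along subsequences.
Even-n subsequence a_{2k} = 9 + 7/(2k) -> 9. Odd-n subsequence a_{2k+1} = 9 - 7/(2k+1) -> 9. Both tend to 9, which suggests the limit is 9; verify directly.
|a_n - 9| = |(-1)^n * 7/n| = 7/n for every n >= 1.
Given epsilon > 0, choose a positive integer N > 7/epsilon. Then for all n >= N, |a_n - 9| = 7/n <= 7/N < epsilon.
So by the definition of the limit, lim a_n exists and equals 9.

9


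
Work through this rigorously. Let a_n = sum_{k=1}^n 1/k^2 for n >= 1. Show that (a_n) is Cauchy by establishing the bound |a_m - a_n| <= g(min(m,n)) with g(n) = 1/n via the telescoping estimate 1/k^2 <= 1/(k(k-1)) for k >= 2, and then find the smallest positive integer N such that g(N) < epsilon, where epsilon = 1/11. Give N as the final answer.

For m > n >= 1: |a_m - a_n| = sum_{k=n+1}^m 1/k^2.
Use 1/k^2 <= 1/(k(k-1)) = 1/(k-1) - 1/k for k >= 2:
sum_{k=n+1}^m 1/k^2 <= sum_{k=n+1}^m (1/(k-1) - 1/k) = 1/n - 1/m <= 1/n.
By symmetry the same bound holds with n,m swapped, so |a_m - a_n| <= 1/min(m,n) = g(min(m,n)). Since g(n) -> 0, (a_n) is Cauchy.
Now solve g(N) < 1/11: 1/N < 1/11 <=> N > 1/(1/11) = 11.
The smallest integer strictly greater than 11 is N = 12.
Check: g(12) = 1/12 < 1/11; g(11) = 1/11 >= 1/11. So N = 12.

12


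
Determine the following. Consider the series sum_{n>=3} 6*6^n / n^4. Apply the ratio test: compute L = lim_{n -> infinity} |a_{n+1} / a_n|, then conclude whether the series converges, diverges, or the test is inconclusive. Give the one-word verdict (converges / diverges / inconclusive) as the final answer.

Let a_n denote the general term. Form the ratio a_{n+1}/a_n and simplify:
a_{n+1}/a_n = 6*n^4/(n + 1)^4
Take the limit as n -> infinity: L = 6.
Since L = 6 > 1 (or L = infinity), the ratio test implies the series diverges.

diverges


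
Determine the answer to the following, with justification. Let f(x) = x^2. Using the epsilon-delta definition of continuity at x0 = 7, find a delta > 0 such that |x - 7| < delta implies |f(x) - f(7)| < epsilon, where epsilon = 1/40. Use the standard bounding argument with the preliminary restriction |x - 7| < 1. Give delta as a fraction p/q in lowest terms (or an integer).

Factor: |x^2 - (7)^2| = |x - 7| * |x + 7|.
Impose |x - 7| < 1 first. Then |x + 7| = |(x - 7) + 2*(7)| <= |x - 7| + 2*|7| < 1 + 14 = 15.
So |x^2 - (7)^2| < delta * 15.
We need delta * 15 <= 1/40, i.e. delta <= 1/40/15 = 1/600.
Since 1/600 < 1, this is tighter than 1; take delta = 1/600.
So delta = 1/600 works.

1/600


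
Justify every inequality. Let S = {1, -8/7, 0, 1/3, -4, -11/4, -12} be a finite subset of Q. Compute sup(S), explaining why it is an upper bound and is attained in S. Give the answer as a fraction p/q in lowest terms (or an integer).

S is finite, so sup(S) = max(S).
Sorted decreasing:
1, 1/3, 0, -8/7, -11/4, -4, -12
The extremum is 1.
For every x in S, x <= 1. And 1 is in S, so it is attained.
Therefore sup(S) = 1.

1


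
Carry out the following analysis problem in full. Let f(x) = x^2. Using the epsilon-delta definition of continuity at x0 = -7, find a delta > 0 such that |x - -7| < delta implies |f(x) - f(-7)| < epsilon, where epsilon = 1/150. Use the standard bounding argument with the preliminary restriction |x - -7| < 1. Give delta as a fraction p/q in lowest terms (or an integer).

Factor: |x^2 - (-7)^2| = |x - -7| * |x + -7|.
Impose |x - -7| < 1 first. Then |x + -7| = |(x - -7) + 2*(-7)| <= |x - -7| + 2*|-7| < 1 + 14 = 15.
So |x^2 - (-7)^2| < delta * 15.
We need delta * 15 <= 1/150, i.e. delta <= 1/150/15 = 1/2250.
Since 1/2250 < 1, this is tighter than 1; take delta = 1/2250.
So delta = 1/2250 works.

1/2250


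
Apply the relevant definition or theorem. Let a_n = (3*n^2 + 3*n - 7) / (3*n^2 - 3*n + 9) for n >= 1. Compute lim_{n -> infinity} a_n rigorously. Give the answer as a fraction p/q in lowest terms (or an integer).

Divide numerator and denominator by n^2, the highest power:
numerator / n^2 = 3 + 3/n - 7/n^2
denominator / n^2 = 3 - 3/n + 9/n^2
As n -> infinity, all terms of the form c/n^k (k >= 1) tend to 0.
So numerator / n^2 -> 3 and denominator / n^2 -> 3.
Therefore lim a_n = 1.

1


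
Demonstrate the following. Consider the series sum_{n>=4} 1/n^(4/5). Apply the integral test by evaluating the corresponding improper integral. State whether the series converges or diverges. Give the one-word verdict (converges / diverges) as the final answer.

Let f(x) = x^(-4/5). Then f is positive, continuous, and decreasing on [4, infinity), so the integral test applies.
Compute the improper integral int_{4}^infinity f(x) dx:
  antiderivative F(x) = 5*x^(1/5).
  As x -> infinity, F(x) -> infinity (since p = 4/5 < 1).
  So the integral diverges. By the integral test, the series diverges.

diverges


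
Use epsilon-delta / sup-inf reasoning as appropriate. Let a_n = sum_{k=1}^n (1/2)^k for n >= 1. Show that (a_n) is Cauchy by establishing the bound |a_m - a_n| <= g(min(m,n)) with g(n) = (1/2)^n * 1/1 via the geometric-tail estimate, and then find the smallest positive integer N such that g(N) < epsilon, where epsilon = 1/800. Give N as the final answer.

For m > n >= 1: |a_m - a_n| = sum_{k=n+1}^m (1/2)^k < sum_{k=n+1}^infinity (1/2)^k = (1/2)^(n+1) / (1 - 1/2) = (1/2)^n * (1/2) * (2/1) = (1/2)^n * 1/1.
So g(n) = (1/2)^n / 1. Since g(n) -> 0, (a_n) is Cauchy.
Now solve g(N) < 1/800: (1/2)^N / 1 < 1/800 <=> 2^N > 1 / (1 * 1/800) = 800.
Check powers of 2: 2^9 = 512 <= 800, 2^10 = 1024 > 800.
So the smallest such N is 10. Check: g(10) = 1/(1 * 1024) = 1/1024 < 1/800.

10


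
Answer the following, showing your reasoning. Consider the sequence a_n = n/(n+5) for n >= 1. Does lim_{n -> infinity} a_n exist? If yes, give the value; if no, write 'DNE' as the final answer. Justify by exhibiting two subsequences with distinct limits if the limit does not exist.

Examine the behaviour of a_n along subsequences.
Even-n subsequence a_{2k} = (2k)/(2k+5) -> 1. Odd-n subsequence a_{2k+1} = (2k+1)/(2k+6) -> 1. Both tend to 1, which suggests the limit is 1; verify directly.
|a_n - 1| = |n - (n+5)| / (n+5) = 5/(n+5) < 5/n for every n >= 1.
Given epsilon > 0, choose a positive integer N > 5/epsilon. Then for all n >= N, |a_n - 1| < 5/n <= 5/N < epsilon.
So by the definition of the limit, lim a_n exists and equals 1.

1


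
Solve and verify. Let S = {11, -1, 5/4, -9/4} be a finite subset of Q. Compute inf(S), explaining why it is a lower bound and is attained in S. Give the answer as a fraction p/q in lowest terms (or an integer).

S is finite, so inf(S) = min(S).
Sorted increasing:
-9/4, -1, 5/4, 11
The extremum is -9/4.
For every x in S, x >= -9/4. And -9/4 is in S, so it is attained.
Therefore inf(S) = -9/4.

-9/4


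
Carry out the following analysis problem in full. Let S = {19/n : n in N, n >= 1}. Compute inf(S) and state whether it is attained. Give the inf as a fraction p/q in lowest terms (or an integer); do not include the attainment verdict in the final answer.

Analysis:
- Values: 19, 19/2, 19/3, 19/4, ... strictly decreasing.
- The maximum is 19 (n=1); sup = 19 (attained).
- The set is bounded below by 0; 19/n -> 0 so 0 is the greatest lower bound.
- 0 is not in the set, so inf = 0 is not attained.
Conclusion: inf(S) = 0, not attained in S.

0


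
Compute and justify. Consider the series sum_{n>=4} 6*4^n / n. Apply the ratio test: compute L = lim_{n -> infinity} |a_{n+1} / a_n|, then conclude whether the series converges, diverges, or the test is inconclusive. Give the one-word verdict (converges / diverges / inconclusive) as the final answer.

Let a_n denote the general term. Form the ratio a_{n+1}/a_n and simplify:
a_{n+1}/a_n = 4*n/(n + 1)
Take the limit as n -> infinity: L = 4.
Since L = 4 > 1 (or L = infinity), the ratio test implies the series diverges.

diverges


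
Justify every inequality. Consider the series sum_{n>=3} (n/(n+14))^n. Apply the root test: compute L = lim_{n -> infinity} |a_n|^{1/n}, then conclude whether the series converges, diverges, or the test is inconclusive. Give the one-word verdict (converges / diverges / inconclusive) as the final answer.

Let a_n denote the general term. Form |a_n|^(1/n) and simplify:
|a_n|^(1/n) = n/(n + 14)
Take the limit as n -> infinity: L = 1.
Since L = 1, the root test is inconclusive. (In fact a_n = (n/(n+14))^n -> e^(-14) != 0, so the nth-term test shows divergence; but the root test itself gives no conclusion.)

inconclusive


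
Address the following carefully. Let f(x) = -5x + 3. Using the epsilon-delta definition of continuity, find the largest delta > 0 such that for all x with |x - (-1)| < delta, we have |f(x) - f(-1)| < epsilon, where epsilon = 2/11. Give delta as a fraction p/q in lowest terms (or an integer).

We compute f(-1) = -5*(-1) + 3 = 8.
|f(x) - f(-1)| = |-5x + 3 - (8)| = |-5(x - (-1))| = 5|x - (-1)|.
We need 5|x - (-1)| < 2/11, i.e. |x - (-1)| < 2/11 / 5 = 2/55.
So any delta <= 2/55 works. Conversely, if delta > 2/55, then x = -1 + 2/55 satisfies |x - (-1)| = 2/55 < delta but |f(x) - f(-1)| = 5 * 2/55 = 2/11, which is not < 2/11; so no larger delta works.
Hence the largest such delta is 2/55.

2/55


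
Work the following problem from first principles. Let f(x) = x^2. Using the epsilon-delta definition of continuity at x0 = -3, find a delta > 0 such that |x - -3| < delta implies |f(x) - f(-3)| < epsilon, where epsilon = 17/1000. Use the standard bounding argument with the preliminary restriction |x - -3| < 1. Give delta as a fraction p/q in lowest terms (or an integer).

Factor: |x^2 - (-3)^2| = |x - -3| * |x + -3|.
Impose |x - -3| < 1 first. Then |x + -3| = |(x - -3) + 2*(-3)| <= |x - -3| + 2*|-3| < 1 + 6 = 7.
So |x^2 - (-3)^2| < delta * 7.
We need delta * 7 <= 17/1000, i.e. delta <= 17/1000/7 = 17/7000.
Since 17/7000 < 1, this is tighter than 1; take delta = 17/7000.
So delta = 17/7000 works.

17/7000


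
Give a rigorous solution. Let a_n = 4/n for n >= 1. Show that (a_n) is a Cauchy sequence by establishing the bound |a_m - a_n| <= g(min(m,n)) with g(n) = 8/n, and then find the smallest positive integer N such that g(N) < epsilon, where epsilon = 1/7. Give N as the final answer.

For any m, n >= 1, by the triangle inequality:
|a_m - a_n| = |4/m - 4/n| <= 4*1/m + 4*1/n <= 8/min(m,n).
So g(n) = 8/n bounds the Cauchy difference. Since g(n) -> 0, (a_n) is Cauchy.
Now solve g(N) < 1/7: 8/N < 1/7 <=> N > 8 / (1/7) = 56.
The smallest integer strictly greater than 56 is N = 57.
Check: g(57) = 8/57 = 8/57 < 1/7; g(56) = 1/7 >= 1/7. So N = 57.

57


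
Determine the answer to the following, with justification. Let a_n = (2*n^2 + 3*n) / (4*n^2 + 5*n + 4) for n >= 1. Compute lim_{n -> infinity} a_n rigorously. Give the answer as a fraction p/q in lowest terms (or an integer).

Divide numerator and denominator by n^2, the highest power:
numerator / n^2 = 2 + 3/n
denominator / n^2 = 4 + 5/n + 4/n^2
As n -> infinity, all terms of the form c/n^k (k >= 1) tend to 0.
So numerator / n^2 -> 2 and denominator / n^2 -> 4.
Therefore lim a_n = 1/2.

1/2


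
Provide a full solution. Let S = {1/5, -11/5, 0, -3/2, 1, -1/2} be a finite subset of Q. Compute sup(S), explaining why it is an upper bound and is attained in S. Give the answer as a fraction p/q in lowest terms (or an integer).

S is finite, so sup(S) = max(S).
Sorted decreasing:
1, 1/5, 0, -1/2, -3/2, -11/5
The extremum is 1.
For every x in S, x <= 1. And 1 is in S, so it is attained.
Therefore sup(S) = 1.

1


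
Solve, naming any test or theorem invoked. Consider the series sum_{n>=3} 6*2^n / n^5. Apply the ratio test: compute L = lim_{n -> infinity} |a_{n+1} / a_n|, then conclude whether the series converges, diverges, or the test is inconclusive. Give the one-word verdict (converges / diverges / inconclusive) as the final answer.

Let a_n denote the general term. Form the ratio a_{n+1}/a_n and simplify:
a_{n+1}/a_n = 2*n^5/(n + 1)^5
Take the limit as n -> infinity: L = 2.
Since L = 2 > 1 (or L = infinity), the ratio test implies the series diverges.

diverges


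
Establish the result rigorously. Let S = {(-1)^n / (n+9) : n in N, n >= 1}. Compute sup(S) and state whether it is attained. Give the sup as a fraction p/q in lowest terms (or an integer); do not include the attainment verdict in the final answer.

Analysis:
- Values: -1/10, 1/11, -1/12, 1/13, -1/14, ...
- Positive terms (even n): 1/(2+9), 1/(4+9), ... decreasing -> max = 1/11 (n=2).
- Negative terms (odd n): -1/(1+9), -1/(3+9), ... increasing -> min = -1/10 (n=1).
- So sup = 1/11 (attained at n=2); inf = -1/10 (attained at n=1).
Conclusion: sup(S) = 1/11, attained in S.

1/11


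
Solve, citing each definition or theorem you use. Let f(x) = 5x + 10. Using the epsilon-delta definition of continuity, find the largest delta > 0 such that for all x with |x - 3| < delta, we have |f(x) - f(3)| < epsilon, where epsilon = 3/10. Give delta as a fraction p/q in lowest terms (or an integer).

We compute f(3) = 5*(3) + 10 = 25.
|f(x) - f(3)| = |5x + 10 - (25)| = |5(x - 3)| = 5|x - 3|.
We need 5|x - 3| < 3/10, i.e. |x - 3| < 3/10 / 5 = 3/50.
So any delta <= 3/50 works. Conversely, if delta > 3/50, then x = 3 + 3/50 satisfies |x - 3| = 3/50 < delta but |f(x) - f(3)| = 5 * 3/50 = 3/10, which is not < 3/10; so no larger delta works.
Hence the largest such delta is 3/50.

3/50


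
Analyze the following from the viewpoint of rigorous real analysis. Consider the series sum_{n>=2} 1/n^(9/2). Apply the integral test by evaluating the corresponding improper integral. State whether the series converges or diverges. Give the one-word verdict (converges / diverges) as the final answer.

Let f(x) = x^(-9/2). Then f is positive, continuous, and decreasing on [2, infinity), so the integral test applies.
Compute the improper integral int_{2}^infinity f(x) dx:
  antiderivative F(x) = -2/(7*x^(7/2)).
  As x -> infinity, F(x) -> 0 (since p = 9/2 > 1).
  So int = F(infinity) - F(2) = 0 - (-sqrt(2)/56) = sqrt(2)/56.
  Finite, so by the integral test, the series converges.

converges


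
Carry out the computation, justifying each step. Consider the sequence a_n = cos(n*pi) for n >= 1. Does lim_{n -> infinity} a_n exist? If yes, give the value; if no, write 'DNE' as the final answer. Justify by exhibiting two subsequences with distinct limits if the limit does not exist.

Examine the behaviour of a_n along subsequences.
cos(n*pi) = (-1)^n, so a_n = (-1)^n. a_{2k} = 1 -> 1. a_{2k+1} = -1 -> -1.
Since these two subsequential limits are 1 and -1, distinct, the full sequence cannot converge (a convergent sequence has all subsequences tending to the same limit). So lim a_n does not exist.

DNE


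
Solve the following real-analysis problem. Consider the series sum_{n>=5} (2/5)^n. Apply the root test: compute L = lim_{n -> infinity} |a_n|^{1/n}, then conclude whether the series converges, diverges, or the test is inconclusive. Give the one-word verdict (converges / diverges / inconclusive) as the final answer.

Let a_n denote the general term. Form |a_n|^(1/n) and simplify:
|a_n|^(1/n) = 2/5
Take the limit as n -> infinity: L = 2/5.
Since L = 2/5 < 1, the root test implies convergence.

converges


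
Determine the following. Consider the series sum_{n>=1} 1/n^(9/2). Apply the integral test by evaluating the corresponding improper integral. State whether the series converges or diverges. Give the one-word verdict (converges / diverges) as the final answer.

Let f(x) = x^(-9/2). Then f is positive, continuous, and decreasing on [1, infinity), so the integral test applies.
Compute the improper integral int_{1}^infinity f(x) dx:
  antiderivative F(x) = -2/(7*x^(7/2)).
  As x -> infinity, F(x) -> 0 (since p = 9/2 > 1).
  So int = F(infinity) - F(1) = 0 - (-2/7) = 2/7.
  Finite, so by the integral test, the series converges.

converges


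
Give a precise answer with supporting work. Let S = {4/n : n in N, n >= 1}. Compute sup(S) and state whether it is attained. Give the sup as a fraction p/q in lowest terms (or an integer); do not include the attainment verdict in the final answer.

Analysis:
- Values: 4, 2, 4/3, 1, ... strictly decreasing.
- The maximum is 4 (n=1); sup = 4 (attained).
- The set is bounded below by 0; 4/n -> 0 so 0 is the greatest lower bound.
- 0 is not in the set, so inf = 0 is not attained.
Conclusion: sup(S) = 4, attained in S.

4


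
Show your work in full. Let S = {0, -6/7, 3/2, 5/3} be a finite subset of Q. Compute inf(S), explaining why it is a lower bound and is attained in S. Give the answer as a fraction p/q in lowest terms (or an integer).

S is finite, so inf(S) = min(S).
Sorted increasing:
-6/7, 0, 3/2, 5/3
The extremum is -6/7.
For every x in S, x >= -6/7. And -6/7 is in S, so it is attained.
Therefore inf(S) = -6/7.

-6/7


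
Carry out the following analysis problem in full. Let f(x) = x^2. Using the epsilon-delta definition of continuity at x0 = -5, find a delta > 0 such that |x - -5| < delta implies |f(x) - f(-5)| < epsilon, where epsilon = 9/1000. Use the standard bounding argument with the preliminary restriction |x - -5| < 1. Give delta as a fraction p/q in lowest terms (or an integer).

Factor: |x^2 - (-5)^2| = |x - -5| * |x + -5|.
Impose |x - -5| < 1 first. Then |x + -5| = |(x - -5) + 2*(-5)| <= |x - -5| + 2*|-5| < 1 + 10 = 11.
So |x^2 - (-5)^2| < delta * 11.
We need delta * 11 <= 9/1000, i.e. delta <= 9/1000/11 = 9/11000.
Since 9/11000 < 1, this is tighter than 1; take delta = 9/11000.
So delta = 9/11000 works.

9/11000


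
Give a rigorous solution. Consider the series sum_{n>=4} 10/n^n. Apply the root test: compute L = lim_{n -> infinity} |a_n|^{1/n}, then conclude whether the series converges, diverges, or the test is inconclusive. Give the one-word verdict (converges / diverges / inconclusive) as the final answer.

Let a_n denote the general term. Form |a_n|^(1/n) and simplify:
|a_n|^(1/n) = 10^(1/n)/n
Take the limit as n -> infinity: L = 0.
Since L = 0 < 1, the root test implies convergence.

converges


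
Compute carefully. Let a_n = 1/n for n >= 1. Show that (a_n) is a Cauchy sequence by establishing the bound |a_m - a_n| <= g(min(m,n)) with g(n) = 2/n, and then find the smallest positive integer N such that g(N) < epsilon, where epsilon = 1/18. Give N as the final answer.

For any m, n >= 1, by the triangle inequality:
|a_m - a_n| = |1/m - 1/n| <= 1/m + 1/n <= 2/min(m,n).
So g(n) = 2/n bounds the Cauchy difference. Since g(n) -> 0, (a_n) is Cauchy.
Now solve g(N) < 1/18: 2/N < 1/18 <=> N > 2 / (1/18) = 36.
The smallest integer strictly greater than 36 is N = 37.
Check: g(37) = 2/37 = 2/37 < 1/18; g(36) = 1/18 >= 1/18. So N = 37.

37


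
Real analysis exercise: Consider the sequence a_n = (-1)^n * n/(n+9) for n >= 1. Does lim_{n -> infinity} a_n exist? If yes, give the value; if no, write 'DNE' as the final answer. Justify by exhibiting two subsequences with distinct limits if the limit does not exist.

Examine the behaviour of a_n along subsequences.
a_{2k} = 2k/(2k+9) -> 1. a_{2k+1} = -(2k+1)/(2k+10) -> -1.
Since these two subsequential limits are 1 and -1, distinct, the full sequence cannot converge (a convergent sequence has all subsequences tending to the same limit). So lim a_n does not exist.

DNE
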